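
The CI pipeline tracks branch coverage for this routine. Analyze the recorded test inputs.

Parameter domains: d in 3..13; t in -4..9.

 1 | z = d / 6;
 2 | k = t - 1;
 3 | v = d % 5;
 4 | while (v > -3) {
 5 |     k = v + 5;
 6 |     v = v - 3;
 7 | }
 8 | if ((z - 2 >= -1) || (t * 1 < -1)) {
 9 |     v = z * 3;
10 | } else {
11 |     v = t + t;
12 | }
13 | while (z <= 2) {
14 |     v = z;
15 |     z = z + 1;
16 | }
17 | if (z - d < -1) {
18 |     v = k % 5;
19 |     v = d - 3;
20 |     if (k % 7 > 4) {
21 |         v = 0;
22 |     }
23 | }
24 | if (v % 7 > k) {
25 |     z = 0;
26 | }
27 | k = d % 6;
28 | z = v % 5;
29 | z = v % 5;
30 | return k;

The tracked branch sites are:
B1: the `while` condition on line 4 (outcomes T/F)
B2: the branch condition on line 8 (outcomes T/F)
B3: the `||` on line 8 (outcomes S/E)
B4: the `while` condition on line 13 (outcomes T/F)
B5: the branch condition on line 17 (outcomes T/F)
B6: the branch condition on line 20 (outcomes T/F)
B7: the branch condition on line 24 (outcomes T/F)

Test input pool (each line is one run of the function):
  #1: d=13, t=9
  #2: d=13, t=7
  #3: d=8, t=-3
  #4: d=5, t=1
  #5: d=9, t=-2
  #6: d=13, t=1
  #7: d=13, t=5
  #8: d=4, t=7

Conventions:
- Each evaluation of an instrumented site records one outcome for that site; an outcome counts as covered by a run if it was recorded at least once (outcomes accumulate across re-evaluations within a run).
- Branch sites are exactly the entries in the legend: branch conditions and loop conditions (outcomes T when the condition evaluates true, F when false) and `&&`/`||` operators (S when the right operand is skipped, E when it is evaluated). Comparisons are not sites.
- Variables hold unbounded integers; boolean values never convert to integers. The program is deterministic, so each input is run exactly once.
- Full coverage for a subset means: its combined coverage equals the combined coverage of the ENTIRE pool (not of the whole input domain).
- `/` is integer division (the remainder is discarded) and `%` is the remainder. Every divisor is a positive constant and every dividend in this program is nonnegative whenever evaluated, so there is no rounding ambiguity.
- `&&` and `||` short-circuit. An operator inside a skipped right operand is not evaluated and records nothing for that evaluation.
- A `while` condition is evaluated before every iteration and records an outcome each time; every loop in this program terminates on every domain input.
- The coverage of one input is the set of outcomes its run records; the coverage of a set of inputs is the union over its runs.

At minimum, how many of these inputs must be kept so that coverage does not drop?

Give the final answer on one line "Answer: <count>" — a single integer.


input #1, d=13, t=9: events B1->T, B1->T, B1->F, B3->S, B2->T, B4->T, B4->F, B5->T, B6->T, B7->F; outcomes B1=T, B1=F, B2=T, B3=S, B4=T, B4=F, B5=T, B6=T, B7=F
input #2, d=13, t=7: events B1->T, B1->T, B1->F, B3->S, B2->T, B4->T, B4->F, B5->T, B6->T, B7->F; outcomes B1=T, B1=F, B2=T, B3=S, B4=T, B4=F, B5=T, B6=T, B7=F
input #3, d=8, t=-3: events B1->T, B1->T, B1->F, B3->S, B2->T, B4->T, B4->T, B4->F, B5->T, B6->T, B7->F; outcomes B1=T, B1=F, B2=T, B3=S, B4=T, B4=F, B5=T, B6=T, B7=F
input #4, d=5, t=1: events B1->T, B1->F, B3->E, B2->F, B4->T, B4->T, B4->T, B4->F, B5->T, B6->T, B7->F; outcomes B1=T, B1=F, B2=F, B3=E, B4=T, B4=F, B5=T, B6=T, B7=F
input #5, d=9, t=-2: events B1->T, B1->T, B1->T, B1->F, B3->S, B2->T, B4->T, B4->T, B4->F, B5->T, B6->F, B7->T; outcomes B1=T, B1=F, B2=T, B3=S, B4=T, B4=F, B5=T, B6=F, B7=T
input #6, d=13, t=1: events B1->T, B1->T, B1->F, B3->S, B2->T, B4->T, B4->F, B5->T, B6->T, B7->F; outcomes B1=T, B1=F, B2=T, B3=S, B4=T, B4=F, B5=T, B6=T, B7=F
input #7, d=13, t=5: events B1->T, B1->T, B1->F, B3->S, B2->T, B4->T, B4->F, B5->T, B6->T, B7->F; outcomes B1=T, B1=F, B2=T, B3=S, B4=T, B4=F, B5=T, B6=T, B7=F
input #8, d=4, t=7: events B1->T, B1->T, B1->T, B1->F, B3->E, B2->F, B4->T, B4->T, B4->T, B4->F, B5->F, B7->F; outcomes B1=T, B1=F, B2=F, B3=E, B4=T, B4=F, B5=F, B7=F
pool-wide coverage (14 outcomes): B1=T, B1=F, B2=T, B2=F, B3=S, B3=E, B4=T, B4=F, B5=T, B5=F, B6=T, B6=F, B7=T, B7=F
size 1 is not enough: best union over all size-1 subsets is 9/14
size 2 is not enough: best union over all size-2 subsets is 13/14
inputs {1, 5, 8} (size 3) cover everything; no size-3 subset with a lexicographically smaller index list covers all 14
Answer: 3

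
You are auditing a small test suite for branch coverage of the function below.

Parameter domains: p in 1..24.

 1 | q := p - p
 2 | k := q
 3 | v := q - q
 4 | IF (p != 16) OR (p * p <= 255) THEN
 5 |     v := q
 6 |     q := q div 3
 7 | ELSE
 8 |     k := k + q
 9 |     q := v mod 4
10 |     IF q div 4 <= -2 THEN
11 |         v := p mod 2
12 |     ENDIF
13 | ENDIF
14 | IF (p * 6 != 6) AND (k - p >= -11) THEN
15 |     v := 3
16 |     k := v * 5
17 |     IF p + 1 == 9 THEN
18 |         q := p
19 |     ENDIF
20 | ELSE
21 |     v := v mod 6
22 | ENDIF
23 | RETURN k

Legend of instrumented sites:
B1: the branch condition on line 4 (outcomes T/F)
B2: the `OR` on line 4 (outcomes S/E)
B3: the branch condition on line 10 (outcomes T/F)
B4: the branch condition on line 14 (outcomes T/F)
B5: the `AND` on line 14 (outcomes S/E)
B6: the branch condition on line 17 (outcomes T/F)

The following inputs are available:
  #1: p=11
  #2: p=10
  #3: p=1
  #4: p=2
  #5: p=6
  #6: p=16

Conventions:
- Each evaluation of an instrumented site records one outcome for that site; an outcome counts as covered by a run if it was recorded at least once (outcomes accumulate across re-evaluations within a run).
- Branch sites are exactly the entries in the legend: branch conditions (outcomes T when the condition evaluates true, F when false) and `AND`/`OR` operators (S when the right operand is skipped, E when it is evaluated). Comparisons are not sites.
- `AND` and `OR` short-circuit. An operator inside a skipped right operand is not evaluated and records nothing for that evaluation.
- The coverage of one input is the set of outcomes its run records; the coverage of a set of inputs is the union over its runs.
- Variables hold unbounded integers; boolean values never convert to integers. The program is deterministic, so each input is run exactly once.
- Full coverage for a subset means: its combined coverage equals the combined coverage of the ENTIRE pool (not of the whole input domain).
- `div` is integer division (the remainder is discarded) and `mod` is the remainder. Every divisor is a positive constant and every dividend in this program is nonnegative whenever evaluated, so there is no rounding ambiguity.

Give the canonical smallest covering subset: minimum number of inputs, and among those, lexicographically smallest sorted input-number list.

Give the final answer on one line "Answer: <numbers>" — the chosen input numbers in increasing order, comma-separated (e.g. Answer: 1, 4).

test 1 (p=11) fires B2->S, B1->T, B5->E, B4->T, B6->F; hits B1=T, B2=S, B4=T, B5=E, B6=F
test 2 (p=10) fires B2->S, B1->T, B5->E, B4->T, B6->F; hits B1=T, B2=S, B4=T, B5=E, B6=F
test 3 (p=1) fires B2->S, B1->T, B5->S, B4->F; hits B1=T, B2=S, B4=F, B5=S
test 4 (p=2) fires B2->S, B1->T, B5->E, B4->T, B6->F; hits B1=T, B2=S, B4=T, B5=E, B6=F
test 5 (p=6) fires B2->S, B1->T, B5->E, B4->T, B6->F; hits B1=T, B2=S, B4=T, B5=E, B6=F
test 6 (p=16) fires B2->E, B1->F, B3->F, B5->E, B4->F; hits B1=F, B2=E, B3=F, B4=F, B5=E
union over all inputs: B1=T, B1=F, B2=S, B2=E, B3=F, B4=T, B4=F, B5=S, B5=E, B6=F (10 outcomes)
no size-1 subset reaches all 10 outcomes (best union: 5/10)
no size-2 subset reaches all 10 outcomes (best union: 9/10)
size 3: inputs {1, 3, 6} cover all 10 outcomes, and no lexicographically smaller subset of this size does

Answer: 1, 3, 6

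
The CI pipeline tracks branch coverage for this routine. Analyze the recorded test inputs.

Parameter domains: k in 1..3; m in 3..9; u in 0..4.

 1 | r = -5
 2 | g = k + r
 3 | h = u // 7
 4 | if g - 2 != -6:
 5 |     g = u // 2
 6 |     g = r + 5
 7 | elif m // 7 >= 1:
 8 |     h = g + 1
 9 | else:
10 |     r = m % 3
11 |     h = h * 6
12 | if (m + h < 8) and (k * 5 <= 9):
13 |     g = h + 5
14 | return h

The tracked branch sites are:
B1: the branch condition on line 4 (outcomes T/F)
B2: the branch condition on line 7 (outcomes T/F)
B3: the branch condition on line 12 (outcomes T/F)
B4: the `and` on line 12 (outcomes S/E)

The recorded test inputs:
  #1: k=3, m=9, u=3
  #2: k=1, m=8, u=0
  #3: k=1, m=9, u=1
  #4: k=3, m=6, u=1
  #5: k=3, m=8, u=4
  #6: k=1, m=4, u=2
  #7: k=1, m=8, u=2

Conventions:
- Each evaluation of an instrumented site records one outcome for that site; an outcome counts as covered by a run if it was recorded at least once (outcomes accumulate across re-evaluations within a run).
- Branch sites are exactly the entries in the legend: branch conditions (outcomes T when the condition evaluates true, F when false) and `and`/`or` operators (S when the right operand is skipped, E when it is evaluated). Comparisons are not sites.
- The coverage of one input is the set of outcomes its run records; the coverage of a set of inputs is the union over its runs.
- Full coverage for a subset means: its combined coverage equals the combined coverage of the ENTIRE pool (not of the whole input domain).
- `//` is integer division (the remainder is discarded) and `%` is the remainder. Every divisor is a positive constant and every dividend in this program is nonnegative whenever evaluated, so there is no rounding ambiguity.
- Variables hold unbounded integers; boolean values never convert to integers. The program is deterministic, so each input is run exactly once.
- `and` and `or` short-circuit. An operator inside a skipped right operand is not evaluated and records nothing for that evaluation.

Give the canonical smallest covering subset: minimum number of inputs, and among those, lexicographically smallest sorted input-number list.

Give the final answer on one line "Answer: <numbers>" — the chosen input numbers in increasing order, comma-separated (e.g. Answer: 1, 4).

test 1 (k=3, m=9, u=3) hits B1=T, B3=F, B4=S
test 2 (k=1, m=8, u=0) hits B1=F, B2=T, B3=T, B4=E
test 3 (k=1, m=9, u=1) hits B1=F, B2=T, B3=T, B4=E
test 4 (k=3, m=6, u=1) hits B1=T, B3=F, B4=E
test 5 (k=3, m=8, u=4) hits B1=T, B3=F, B4=S
test 6 (k=1, m=4, u=2) hits B1=F, B2=F, B3=T, B4=E
test 7 (k=1, m=8, u=2) hits B1=F, B2=T, B3=T, B4=E
the full pool covers 8 outcomes: B1=T, B1=F, B2=T, B2=F, B3=T, B3=F, B4=S, B4=E
size 1 is not enough: best union over all size-1 subsets is 4/8
size 2 is not enough: best union over all size-2 subsets is 7/8
at size 3, {1, 2, 6} reaches all 8 outcomes; every lexicographically earlier size-3 subset fails

Answer: 1, 2, 6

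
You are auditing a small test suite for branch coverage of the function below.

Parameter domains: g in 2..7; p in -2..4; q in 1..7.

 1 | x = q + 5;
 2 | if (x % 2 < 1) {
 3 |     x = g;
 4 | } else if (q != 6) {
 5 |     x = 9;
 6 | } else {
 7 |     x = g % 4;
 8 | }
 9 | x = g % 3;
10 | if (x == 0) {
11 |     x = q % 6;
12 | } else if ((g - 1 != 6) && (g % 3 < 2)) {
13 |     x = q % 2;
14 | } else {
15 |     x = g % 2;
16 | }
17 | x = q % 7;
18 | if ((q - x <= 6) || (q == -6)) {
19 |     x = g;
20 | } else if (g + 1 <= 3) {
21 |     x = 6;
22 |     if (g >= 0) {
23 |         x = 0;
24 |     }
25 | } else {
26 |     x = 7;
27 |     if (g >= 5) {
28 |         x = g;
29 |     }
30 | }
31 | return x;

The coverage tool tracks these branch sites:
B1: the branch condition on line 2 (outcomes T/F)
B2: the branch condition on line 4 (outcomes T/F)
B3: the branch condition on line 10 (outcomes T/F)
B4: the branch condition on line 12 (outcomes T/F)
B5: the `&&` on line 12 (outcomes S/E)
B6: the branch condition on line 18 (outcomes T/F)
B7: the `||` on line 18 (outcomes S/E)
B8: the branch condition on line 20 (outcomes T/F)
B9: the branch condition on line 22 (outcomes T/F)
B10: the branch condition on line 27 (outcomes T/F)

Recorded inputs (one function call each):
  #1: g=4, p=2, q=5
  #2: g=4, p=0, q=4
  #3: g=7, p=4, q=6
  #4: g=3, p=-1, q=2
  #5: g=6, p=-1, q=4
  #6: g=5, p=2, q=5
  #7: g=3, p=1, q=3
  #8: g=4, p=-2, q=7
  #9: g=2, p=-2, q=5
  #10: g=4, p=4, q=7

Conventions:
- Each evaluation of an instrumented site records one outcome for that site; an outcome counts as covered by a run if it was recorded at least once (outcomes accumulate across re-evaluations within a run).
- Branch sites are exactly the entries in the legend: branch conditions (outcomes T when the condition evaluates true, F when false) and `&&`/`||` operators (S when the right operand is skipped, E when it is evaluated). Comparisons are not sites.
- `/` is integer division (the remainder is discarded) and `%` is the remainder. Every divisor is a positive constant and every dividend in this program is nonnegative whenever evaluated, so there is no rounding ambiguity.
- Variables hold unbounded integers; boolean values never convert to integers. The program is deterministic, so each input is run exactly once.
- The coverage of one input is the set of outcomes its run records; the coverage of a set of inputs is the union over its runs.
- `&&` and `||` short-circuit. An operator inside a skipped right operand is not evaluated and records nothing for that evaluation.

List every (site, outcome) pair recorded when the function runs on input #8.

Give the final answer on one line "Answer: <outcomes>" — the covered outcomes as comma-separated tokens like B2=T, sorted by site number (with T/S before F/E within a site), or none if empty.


Simulating input #8 (g=4, p=-2, q=7) step by step:
  B1->T, B3->F, B5->E, B4->T, B7->E, B6->F, B8->F, B10->F
distinct outcomes covered: B1=T, B3=F, B4=T, B5=E, B6=F, B7=E, B8=F, B10=F
Answer: B1=T, B3=F, B4=T, B5=E, B6=F, B7=E, B8=F, B10=F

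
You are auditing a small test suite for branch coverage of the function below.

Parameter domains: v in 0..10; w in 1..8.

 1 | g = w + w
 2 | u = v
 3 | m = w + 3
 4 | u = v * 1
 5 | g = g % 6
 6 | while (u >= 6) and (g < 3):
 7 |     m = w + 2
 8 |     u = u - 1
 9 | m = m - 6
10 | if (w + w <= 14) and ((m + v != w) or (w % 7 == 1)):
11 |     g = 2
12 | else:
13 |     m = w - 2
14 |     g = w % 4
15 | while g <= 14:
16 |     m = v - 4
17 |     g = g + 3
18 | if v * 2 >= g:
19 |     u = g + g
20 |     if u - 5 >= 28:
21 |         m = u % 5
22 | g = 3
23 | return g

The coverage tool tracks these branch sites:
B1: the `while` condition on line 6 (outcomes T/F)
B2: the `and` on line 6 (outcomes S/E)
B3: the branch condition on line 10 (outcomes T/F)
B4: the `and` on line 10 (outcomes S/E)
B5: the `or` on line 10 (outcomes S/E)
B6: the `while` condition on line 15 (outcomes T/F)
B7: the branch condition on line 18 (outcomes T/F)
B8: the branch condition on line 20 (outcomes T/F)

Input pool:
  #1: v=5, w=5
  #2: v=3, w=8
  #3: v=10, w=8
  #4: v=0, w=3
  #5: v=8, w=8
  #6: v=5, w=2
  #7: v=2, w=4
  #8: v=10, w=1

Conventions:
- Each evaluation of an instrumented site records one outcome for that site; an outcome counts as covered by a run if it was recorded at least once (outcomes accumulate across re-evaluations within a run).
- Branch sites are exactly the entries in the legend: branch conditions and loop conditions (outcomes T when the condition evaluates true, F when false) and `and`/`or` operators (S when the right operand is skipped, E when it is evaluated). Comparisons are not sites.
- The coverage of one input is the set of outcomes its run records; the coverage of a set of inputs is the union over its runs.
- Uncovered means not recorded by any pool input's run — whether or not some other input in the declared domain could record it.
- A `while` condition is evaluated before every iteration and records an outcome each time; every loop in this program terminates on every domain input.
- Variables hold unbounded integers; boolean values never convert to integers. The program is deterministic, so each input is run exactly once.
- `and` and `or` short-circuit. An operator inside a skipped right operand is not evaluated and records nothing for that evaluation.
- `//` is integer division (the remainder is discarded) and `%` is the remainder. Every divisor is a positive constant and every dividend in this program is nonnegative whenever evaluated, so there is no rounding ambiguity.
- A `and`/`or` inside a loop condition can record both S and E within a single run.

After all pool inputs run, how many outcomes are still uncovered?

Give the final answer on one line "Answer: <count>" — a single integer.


input #1 (v=5, w=5): covers B1=F, B2=S, B3=T, B4=E, B5=S, B6=T, B6=F, B7=F
input #2 (v=3, w=8): covers B1=F, B2=S, B3=F, B4=S, B6=T, B6=F, B7=F
input #3 (v=10, w=8): covers B1=F, B2=E, B3=F, B4=S, B6=T, B6=F, B7=T, B8=F
input #4 (v=0, w=3): covers B1=F, B2=S, B3=T, B4=E, B5=S, B6=T, B6=F, B7=F
input #5 (v=8, w=8): covers B1=F, B2=E, B3=F, B4=S, B6=T, B6=F, B7=T, B8=F
input #6 (v=5, w=2): covers B1=F, B2=S, B3=T, B4=E, B5=S, B6=T, B6=F, B7=F
input #7 (v=2, w=4): covers B1=F, B2=S, B3=T, B4=E, B5=S, B6=T, B6=F, B7=F
input #8 (v=10, w=1): covers B1=T, B1=F, B2=S, B2=E, B3=T, B4=E, B5=S, B6=T, B6=F, B7=T, B8=T
union over the pool: B1=T, B1=F, B2=S, B2=E, B3=T, B3=F, B4=S, B4=E, B5=S, B6=T, B6=F, B7=T, B7=F, B8=T, B8=F
uncovered (1 of 16): B5=E
Answer: 1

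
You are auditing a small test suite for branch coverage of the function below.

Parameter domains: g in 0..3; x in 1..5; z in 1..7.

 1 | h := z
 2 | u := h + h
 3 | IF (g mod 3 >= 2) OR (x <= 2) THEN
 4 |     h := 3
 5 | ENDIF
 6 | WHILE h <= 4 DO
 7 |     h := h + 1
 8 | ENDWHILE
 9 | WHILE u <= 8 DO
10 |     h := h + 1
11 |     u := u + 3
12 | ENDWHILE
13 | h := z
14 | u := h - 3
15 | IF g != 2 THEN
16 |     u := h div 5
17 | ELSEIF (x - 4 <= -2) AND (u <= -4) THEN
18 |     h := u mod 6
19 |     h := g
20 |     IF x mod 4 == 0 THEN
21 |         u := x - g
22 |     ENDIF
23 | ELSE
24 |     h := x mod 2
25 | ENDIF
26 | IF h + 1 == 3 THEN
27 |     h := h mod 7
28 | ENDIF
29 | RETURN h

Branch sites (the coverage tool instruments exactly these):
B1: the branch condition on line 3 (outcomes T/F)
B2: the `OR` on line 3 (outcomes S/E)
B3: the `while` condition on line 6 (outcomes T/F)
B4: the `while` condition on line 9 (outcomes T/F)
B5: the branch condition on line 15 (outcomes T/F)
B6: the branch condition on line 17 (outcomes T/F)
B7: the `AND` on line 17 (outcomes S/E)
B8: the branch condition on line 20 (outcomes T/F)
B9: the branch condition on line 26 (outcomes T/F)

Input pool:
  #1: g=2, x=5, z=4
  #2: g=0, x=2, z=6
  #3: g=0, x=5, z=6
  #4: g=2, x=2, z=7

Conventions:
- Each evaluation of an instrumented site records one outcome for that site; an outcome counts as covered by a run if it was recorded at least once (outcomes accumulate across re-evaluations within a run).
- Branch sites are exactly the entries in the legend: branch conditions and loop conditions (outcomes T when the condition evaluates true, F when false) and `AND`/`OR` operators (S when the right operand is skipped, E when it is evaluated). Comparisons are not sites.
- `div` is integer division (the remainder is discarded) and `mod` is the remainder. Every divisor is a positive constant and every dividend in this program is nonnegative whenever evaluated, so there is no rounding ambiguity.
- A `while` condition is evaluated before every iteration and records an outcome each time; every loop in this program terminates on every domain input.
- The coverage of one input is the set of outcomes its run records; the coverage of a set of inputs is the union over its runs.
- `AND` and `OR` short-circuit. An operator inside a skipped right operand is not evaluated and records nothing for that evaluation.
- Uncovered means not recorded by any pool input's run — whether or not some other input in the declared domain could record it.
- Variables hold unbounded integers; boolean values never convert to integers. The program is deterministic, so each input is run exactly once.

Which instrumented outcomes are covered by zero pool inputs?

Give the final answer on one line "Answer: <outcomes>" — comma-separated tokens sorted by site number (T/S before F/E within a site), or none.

input #1 (g=2, x=5, z=4): events B2->S, B1->T, B3->T, B3->T, B3->F, B4->T, B4->F, B5->F, B7->S, B6->F, B9->F; covers B1=T, B2=S, B3=T, B3=F, B4=T, B4=F, B5=F, B6=F, B7=S, B9=F
input #2 (g=0, x=2, z=6): events B2->E, B1->T, B3->T, B3->T, B3->F, B4->F, B5->T, B9->F; covers B1=T, B2=E, B3=T, B3=F, B4=F, B5=T, B9=F
input #3 (g=0, x=5, z=6): events B2->E, B1->F, B3->F, B4->F, B5->T, B9->F; covers B1=F, B2=E, B3=F, B4=F, B5=T, B9=F
input #4 (g=2, x=2, z=7): events B2->S, B1->T, B3->T, B3->T, B3->F, B4->F, B5->F, B7->E, B6->F, B9->F; covers B1=T, B2=S, B3=T, B3=F, B4=F, B5=F, B6=F, B7=E, B9=F
union over the pool: B1=T, B1=F, B2=S, B2=E, B3=T, B3=F, B4=T, B4=F, B5=T, B5=F, B6=F, B7=S, B7=E, B9=F
uncovered (4 of 18): B6=T, B8=T, B8=F, B9=T

Answer: B6=T, B8=T, B8=F, B9=T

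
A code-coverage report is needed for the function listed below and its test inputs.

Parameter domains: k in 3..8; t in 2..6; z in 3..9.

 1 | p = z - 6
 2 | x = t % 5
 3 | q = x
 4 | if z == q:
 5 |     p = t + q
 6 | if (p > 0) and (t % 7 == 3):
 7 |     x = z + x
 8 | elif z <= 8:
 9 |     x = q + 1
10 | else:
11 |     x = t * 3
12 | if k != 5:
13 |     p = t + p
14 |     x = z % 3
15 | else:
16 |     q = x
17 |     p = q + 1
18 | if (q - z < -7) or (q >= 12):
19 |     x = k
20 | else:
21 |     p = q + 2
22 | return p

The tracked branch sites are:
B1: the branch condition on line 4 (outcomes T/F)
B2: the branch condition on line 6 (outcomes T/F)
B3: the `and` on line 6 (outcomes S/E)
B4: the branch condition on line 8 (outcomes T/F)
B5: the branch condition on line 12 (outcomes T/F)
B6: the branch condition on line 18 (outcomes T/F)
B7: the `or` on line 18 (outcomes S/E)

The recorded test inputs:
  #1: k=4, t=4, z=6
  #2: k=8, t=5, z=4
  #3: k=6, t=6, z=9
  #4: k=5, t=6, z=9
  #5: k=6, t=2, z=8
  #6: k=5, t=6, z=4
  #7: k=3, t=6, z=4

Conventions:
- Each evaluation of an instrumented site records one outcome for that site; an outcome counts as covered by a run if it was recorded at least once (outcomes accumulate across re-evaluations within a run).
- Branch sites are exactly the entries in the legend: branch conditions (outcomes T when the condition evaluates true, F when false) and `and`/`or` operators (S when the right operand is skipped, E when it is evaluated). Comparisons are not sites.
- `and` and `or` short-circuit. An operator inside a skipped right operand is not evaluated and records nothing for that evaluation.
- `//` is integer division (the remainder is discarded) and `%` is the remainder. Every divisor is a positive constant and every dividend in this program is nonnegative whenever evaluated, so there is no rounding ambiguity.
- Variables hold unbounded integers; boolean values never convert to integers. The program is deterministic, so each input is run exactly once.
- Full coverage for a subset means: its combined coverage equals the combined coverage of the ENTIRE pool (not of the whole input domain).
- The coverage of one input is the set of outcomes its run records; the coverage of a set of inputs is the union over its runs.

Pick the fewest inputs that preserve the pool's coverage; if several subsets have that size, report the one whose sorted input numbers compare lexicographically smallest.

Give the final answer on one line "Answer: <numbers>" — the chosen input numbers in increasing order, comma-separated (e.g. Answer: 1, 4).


run #1 (k=4, t=4, z=6) runs B1->F, B3->S, B2->F, B4->T, B5->T, B7->E, B6->F; records B1=F, B2=F, B3=S, B4=T, B5=T, B6=F, B7=E
run #2 (k=8, t=5, z=4) runs B1->F, B3->S, B2->F, B4->T, B5->T, B7->E, B6->F; records B1=F, B2=F, B3=S, B4=T, B5=T, B6=F, B7=E
run #3 (k=6, t=6, z=9) runs B1->F, B3->E, B2->F, B4->F, B5->T, B7->S, B6->T; records B1=F, B2=F, B3=E, B4=F, B5=T, B6=T, B7=S
run #4 (k=5, t=6, z=9) runs B1->F, B3->E, B2->F, B4->F, B5->F, B7->E, B6->T; records B1=F, B2=F, B3=E, B4=F, B5=F, B6=T, B7=E
run #5 (k=6, t=2, z=8) runs B1->F, B3->E, B2->F, B4->T, B5->T, B7->E, B6->F; records B1=F, B2=F, B3=E, B4=T, B5=T, B6=F, B7=E
run #6 (k=5, t=6, z=4) runs B1->F, B3->S, B2->F, B4->T, B5->F, B7->E, B6->F; records B1=F, B2=F, B3=S, B4=T, B5=F, B6=F, B7=E
run #7 (k=3, t=6, z=4) runs B1->F, B3->S, B2->F, B4->T, B5->T, B7->E, B6->F; records B1=F, B2=F, B3=S, B4=T, B5=T, B6=F, B7=E
union over all inputs: B1=F, B2=F, B3=S, B3=E, B4=T, B4=F, B5=T, B5=F, B6=T, B6=F, B7=S, B7=E (12 outcomes)
every size-1 subset falls short of the 12 outcomes (best: 7/12)
at size 2, {3, 6} reaches all 12 outcomes; every lexicographically earlier size-2 subset fails
Answer: 3, 6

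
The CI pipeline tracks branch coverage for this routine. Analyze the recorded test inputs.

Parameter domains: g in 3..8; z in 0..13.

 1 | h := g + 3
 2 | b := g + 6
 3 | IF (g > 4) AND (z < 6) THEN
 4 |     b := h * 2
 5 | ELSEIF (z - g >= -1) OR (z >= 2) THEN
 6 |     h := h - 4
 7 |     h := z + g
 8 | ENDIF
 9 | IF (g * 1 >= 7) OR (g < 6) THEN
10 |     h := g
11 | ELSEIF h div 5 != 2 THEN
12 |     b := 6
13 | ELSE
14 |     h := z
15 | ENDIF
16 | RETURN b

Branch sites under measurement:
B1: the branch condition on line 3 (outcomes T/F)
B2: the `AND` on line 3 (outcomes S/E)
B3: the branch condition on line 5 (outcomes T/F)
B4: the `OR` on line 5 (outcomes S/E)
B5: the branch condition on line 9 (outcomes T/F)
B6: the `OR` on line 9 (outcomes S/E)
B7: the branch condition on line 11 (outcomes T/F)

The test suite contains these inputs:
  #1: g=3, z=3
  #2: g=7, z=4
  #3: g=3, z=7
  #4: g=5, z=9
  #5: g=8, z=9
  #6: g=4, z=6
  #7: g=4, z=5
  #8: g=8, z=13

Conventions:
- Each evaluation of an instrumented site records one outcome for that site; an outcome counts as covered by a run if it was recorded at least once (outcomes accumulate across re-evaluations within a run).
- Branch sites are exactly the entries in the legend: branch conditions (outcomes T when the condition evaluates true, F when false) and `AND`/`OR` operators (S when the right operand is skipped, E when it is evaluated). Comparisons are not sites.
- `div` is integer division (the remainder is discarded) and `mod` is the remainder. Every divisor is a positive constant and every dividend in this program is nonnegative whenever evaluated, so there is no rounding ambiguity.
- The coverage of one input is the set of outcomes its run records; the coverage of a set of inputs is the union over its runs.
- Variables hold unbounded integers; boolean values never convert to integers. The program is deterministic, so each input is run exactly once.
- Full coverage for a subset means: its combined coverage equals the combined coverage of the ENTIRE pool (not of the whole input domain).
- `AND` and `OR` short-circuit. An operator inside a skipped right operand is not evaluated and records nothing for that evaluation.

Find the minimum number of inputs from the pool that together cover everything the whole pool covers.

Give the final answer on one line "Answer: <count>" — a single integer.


input #1, g=3, z=3: events B2->S, B1->F, B4->S, B3->T, B6->E, B5->T; outcomes B1=F, B2=S, B3=T, B4=S, B5=T, B6=E
input #2, g=7, z=4: events B2->E, B1->T, B6->S, B5->T; outcomes B1=T, B2=E, B5=T, B6=S
input #3, g=3, z=7: events B2->S, B1->F, B4->S, B3->T, B6->E, B5->T; outcomes B1=F, B2=S, B3=T, B4=S, B5=T, B6=E
input #4, g=5, z=9: events B2->E, B1->F, B4->S, B3->T, B6->E, B5->T; outcomes B1=F, B2=E, B3=T, B4=S, B5=T, B6=E
input #5, g=8, z=9: events B2->E, B1->F, B4->S, B3->T, B6->S, B5->T; outcomes B1=F, B2=E, B3=T, B4=S, B5=T, B6=S
input #6, g=4, z=6: events B2->S, B1->F, B4->S, B3->T, B6->E, B5->T; outcomes B1=F, B2=S, B3=T, B4=S, B5=T, B6=E
input #7, g=4, z=5: events B2->S, B1->F, B4->S, B3->T, B6->E, B5->T; outcomes B1=F, B2=S, B3=T, B4=S, B5=T, B6=E
input #8, g=8, z=13: events B2->E, B1->F, B4->S, B3->T, B6->S, B5->T; outcomes B1=F, B2=E, B3=T, B4=S, B5=T, B6=S
the full pool covers 9 outcomes: B1=T, B1=F, B2=S, B2=E, B3=T, B4=S, B5=T, B6=S, B6=E
every size-1 subset falls short of the 9 outcomes (best: 6/9)
inputs {1, 2} (size 2) cover everything; no size-2 subset with a lexicographically smaller index list covers all 9
Answer: 2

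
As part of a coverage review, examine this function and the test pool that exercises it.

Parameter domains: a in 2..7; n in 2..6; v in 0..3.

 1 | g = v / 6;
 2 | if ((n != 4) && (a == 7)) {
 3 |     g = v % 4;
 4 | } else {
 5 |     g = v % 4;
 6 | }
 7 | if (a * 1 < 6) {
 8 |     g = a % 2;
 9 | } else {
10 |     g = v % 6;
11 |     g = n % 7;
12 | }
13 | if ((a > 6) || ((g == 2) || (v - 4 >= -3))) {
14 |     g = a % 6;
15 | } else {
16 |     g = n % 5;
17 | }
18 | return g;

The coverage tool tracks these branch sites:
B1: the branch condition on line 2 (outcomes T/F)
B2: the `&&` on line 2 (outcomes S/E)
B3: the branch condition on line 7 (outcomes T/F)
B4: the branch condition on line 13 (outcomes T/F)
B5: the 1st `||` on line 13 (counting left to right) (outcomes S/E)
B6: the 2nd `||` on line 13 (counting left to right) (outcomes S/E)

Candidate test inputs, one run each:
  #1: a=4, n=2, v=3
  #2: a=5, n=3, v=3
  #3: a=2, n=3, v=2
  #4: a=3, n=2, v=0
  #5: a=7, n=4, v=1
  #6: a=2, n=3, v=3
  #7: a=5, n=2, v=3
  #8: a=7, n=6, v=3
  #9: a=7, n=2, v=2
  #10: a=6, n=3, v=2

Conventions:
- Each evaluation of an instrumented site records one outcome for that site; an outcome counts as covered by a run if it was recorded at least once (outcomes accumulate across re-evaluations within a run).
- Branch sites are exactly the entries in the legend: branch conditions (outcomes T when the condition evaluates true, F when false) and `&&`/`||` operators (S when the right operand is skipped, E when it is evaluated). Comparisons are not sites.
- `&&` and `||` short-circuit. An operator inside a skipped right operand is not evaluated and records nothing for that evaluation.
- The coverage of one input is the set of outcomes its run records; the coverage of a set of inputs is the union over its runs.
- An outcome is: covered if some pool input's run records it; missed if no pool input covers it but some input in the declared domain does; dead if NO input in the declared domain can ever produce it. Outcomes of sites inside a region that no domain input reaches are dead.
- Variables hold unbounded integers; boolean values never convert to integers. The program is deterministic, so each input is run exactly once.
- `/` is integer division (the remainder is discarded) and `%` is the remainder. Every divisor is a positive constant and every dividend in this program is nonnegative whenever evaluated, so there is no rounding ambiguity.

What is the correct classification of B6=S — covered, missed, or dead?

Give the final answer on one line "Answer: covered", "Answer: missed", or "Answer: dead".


no pool input records B6=S
but domain input (a=6, n=2, v=0) does record it -> reachable, so missed
Answer: missed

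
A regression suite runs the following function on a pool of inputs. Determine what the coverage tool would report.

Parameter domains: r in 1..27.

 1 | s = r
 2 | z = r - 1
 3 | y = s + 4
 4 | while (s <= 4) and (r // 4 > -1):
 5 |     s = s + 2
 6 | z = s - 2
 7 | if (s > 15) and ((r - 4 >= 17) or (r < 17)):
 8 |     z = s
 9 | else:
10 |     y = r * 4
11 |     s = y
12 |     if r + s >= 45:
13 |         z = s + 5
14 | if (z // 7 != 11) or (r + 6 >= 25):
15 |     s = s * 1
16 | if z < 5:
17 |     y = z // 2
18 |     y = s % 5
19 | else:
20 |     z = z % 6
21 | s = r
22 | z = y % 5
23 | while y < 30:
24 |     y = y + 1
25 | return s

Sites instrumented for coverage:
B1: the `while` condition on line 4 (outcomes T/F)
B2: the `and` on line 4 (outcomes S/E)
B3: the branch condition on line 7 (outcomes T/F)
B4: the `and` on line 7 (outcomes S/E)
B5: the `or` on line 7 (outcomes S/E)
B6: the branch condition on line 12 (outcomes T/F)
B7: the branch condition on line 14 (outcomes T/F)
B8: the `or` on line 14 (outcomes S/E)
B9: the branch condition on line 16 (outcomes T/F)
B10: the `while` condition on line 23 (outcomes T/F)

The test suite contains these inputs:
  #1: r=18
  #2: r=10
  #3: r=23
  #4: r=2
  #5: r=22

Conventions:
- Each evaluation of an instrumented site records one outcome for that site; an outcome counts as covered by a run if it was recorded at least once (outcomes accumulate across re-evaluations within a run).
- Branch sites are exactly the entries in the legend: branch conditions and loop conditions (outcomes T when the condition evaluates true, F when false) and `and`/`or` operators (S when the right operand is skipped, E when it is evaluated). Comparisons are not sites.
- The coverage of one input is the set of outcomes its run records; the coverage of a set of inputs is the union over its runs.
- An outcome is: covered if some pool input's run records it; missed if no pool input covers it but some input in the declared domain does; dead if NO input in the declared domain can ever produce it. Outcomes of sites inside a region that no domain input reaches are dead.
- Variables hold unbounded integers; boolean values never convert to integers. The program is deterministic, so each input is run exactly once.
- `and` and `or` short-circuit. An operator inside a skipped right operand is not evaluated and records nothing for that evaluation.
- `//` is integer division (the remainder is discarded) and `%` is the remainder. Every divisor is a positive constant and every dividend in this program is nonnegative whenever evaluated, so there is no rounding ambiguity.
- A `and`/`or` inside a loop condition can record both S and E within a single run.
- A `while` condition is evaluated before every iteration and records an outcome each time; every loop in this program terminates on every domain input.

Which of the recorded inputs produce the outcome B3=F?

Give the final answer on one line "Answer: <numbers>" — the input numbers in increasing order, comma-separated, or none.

input #1 (r=18): covers B3=F
input #2 (r=10): covers B3=F
input #3 (r=23): misses B3=F
input #4 (r=2): covers B3=F
input #5 (r=22): misses B3=F

Answer: 1, 2, 4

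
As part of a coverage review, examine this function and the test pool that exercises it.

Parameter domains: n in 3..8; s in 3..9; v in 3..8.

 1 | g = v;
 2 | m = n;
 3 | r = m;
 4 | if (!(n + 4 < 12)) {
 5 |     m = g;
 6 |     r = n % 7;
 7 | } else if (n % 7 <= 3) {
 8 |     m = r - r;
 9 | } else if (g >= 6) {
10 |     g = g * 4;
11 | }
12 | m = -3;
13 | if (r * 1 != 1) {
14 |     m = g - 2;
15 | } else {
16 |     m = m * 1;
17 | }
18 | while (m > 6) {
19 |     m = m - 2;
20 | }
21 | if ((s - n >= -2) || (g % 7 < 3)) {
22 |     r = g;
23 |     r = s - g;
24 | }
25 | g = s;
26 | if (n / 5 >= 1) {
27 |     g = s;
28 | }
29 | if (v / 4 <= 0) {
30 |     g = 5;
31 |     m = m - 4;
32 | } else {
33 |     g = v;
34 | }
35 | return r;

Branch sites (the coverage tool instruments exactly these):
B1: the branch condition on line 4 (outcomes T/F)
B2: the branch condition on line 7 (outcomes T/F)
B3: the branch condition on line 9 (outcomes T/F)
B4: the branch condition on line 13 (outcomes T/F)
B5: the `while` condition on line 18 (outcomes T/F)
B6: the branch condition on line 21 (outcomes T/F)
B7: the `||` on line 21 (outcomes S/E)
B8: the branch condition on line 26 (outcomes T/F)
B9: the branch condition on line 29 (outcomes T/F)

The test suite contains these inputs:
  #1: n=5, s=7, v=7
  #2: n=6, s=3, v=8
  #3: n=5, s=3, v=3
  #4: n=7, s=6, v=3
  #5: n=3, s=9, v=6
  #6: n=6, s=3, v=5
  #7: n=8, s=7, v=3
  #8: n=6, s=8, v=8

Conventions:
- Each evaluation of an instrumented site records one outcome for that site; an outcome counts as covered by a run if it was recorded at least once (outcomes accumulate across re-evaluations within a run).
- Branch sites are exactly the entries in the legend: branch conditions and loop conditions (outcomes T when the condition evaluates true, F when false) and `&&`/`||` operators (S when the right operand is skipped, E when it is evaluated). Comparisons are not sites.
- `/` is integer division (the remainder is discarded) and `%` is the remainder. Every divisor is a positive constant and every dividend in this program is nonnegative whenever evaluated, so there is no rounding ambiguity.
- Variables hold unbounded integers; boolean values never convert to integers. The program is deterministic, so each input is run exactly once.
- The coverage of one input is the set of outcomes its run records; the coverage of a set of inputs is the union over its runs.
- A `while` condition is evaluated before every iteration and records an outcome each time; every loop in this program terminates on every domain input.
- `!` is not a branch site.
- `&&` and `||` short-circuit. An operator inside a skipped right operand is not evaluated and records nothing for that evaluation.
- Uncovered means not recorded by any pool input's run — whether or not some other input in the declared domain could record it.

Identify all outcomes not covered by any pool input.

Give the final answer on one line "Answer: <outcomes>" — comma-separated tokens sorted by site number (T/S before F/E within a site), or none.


test 1 (n=5, s=7, v=7) fires B1->F, B2->F, B3->T, B4->T, B5->T, B5->T, B5->T, B5->T, B5->T, B5->T, B5->T, B5->T, B5->T, B5->T, ...; hits B1=F, B2=F, B3=T, B4=T, B5=T, B5=F, B6=T, B7=S, B8=T, B9=F
test 2 (n=6, s=3, v=8) fires B1->F, B2->F, B3->T, B4->T, B5->T, B5->T, B5->T, B5->T, B5->T, B5->T, B5->T, B5->T, B5->T, B5->T, ...; hits B1=F, B2=F, B3=T, B4=T, B5=T, B5=F, B6=F, B7=E, B8=T, B9=F
test 3 (n=5, s=3, v=3) fires B1->F, B2->F, B3->F, B4->T, B5->F, B7->S, B6->T, B8->T, B9->T; hits B1=F, B2=F, B3=F, B4=T, B5=F, B6=T, B7=S, B8=T, B9=T
test 4 (n=7, s=6, v=3) fires B1->F, B2->T, B4->T, B5->F, B7->S, B6->T, B8->T, B9->T; hits B1=F, B2=T, B4=T, B5=F, B6=T, B7=S, B8=T, B9=T
test 5 (n=3, s=9, v=6) fires B1->F, B2->T, B4->T, B5->F, B7->S, B6->T, B8->F, B9->F; hits B1=F, B2=T, B4=T, B5=F, B6=T, B7=S, B8=F, B9=F
test 6 (n=6, s=3, v=5) fires B1->F, B2->F, B3->F, B4->T, B5->F, B7->E, B6->F, B8->T, B9->F; hits B1=F, B2=F, B3=F, B4=T, B5=F, B6=F, B7=E, B8=T, B9=F
test 7 (n=8, s=7, v=3) fires B1->T, B4->F, B5->F, B7->S, B6->T, B8->T, B9->T; hits B1=T, B4=F, B5=F, B6=T, B7=S, B8=T, B9=T
test 8 (n=6, s=8, v=8) fires B1->F, B2->F, B3->T, B4->T, B5->T, B5->T, B5->T, B5->T, B5->T, B5->T, B5->T, B5->T, B5->T, B5->T, ...; hits B1=F, B2=F, B3=T, B4=T, B5=T, B5=F, B6=T, B7=S, B8=T, B9=F
union over the pool: B1=T, B1=F, B2=T, B2=F, B3=T, B3=F, B4=T, B4=F, B5=T, B5=F, B6=T, B6=F, B7=S, B7=E, B8=T, B8=F, B9=T, B9=F
uncovered (0 of 18): none
Answer: none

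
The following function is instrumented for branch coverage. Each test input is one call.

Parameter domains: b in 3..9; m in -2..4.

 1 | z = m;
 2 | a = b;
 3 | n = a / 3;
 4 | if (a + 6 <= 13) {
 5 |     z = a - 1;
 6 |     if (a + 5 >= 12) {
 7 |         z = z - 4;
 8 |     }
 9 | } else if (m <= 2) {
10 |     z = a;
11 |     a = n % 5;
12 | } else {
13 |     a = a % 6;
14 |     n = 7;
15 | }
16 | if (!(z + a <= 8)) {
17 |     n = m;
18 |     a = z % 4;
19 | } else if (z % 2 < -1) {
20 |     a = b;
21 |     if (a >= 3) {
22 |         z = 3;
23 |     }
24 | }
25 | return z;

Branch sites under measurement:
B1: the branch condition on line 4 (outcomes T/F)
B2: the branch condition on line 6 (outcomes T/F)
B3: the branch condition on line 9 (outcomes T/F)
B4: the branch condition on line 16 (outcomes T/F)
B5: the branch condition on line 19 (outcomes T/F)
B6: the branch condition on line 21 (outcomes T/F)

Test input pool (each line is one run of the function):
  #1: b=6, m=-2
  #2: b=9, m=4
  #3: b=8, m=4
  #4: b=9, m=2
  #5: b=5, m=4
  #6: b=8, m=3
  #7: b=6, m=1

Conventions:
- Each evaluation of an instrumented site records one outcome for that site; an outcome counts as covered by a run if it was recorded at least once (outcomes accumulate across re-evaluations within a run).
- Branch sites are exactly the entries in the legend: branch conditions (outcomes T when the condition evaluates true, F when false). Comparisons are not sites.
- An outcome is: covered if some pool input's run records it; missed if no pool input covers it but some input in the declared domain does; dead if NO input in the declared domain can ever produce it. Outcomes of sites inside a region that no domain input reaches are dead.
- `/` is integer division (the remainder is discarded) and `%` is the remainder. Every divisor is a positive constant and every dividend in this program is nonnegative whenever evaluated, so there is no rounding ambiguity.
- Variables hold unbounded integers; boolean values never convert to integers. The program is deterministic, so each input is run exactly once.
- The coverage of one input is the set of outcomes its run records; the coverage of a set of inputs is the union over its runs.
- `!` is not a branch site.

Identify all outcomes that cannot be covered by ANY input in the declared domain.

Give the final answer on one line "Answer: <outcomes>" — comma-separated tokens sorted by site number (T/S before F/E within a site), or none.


running all 49 domain inputs and tallying outcomes:
  B5=T: zero occurrences over every domain input -> dead
  B6=T: zero occurrences over every domain input -> dead
  B6=F: zero occurrences over every domain input -> dead
  reachable outcomes have witnesses, e.g. B1=T (e.g. b=3, m=-2), B1=F (e.g. b=8, m=-2), B2=T (e.g. b=7, m=-2), B2=F (e.g. b=3, m=-2)
Answer: B5=T, B6=T, B6=F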